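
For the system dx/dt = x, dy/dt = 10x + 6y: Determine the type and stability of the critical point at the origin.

A = [[1,0],[10,6]]; det(A-λI) = λ^2 - 7λ + 6.
λ = 1, 6: both positive.

unstable node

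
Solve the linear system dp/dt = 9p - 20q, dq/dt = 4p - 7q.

p(t) = c_1e^(t)sin(4t) - 2c_1e^(t)cos(4t) - 2c_2e^(t)sin(4t) - c_2e^(t)cos(4t), q(t) = -c_1e^(t)cos(4t) - c_2e^(t)sin(4t)

Coefficient matrix A = [[9, -20], [4, -7]].
Characteristic polynomial det(A - λI) = λ^2 - 2λ + 17 = 0.
Eigenvalues λ = 1 ± 4i (complex conjugate pair).
For λ=1+4i: an eigenvector is (-2,-1) - i(1,0) = (-2 - i, -1).
A real fundamental pair from Re and Im of e^((1+4i)t)v: X_1 = e^(t)(cos(4t)·(-2,-1) + sin(4t)·(1,0)), X_2 = e^(t)(sin(4t)·(-2,-1) - cos(4t)·(1,0)).
General solution: c_1X_1 + c_2X_2.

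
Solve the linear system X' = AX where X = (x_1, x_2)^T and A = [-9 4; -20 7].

x_1(t) = c_1e^(-t)cos(4t) + c_2e^(-t)sin(4t), x_2(t) = -c_1e^(-t)sin(4t) + 2c_1e^(-t)cos(4t) + 2c_2e^(-t)sin(4t) + c_2e^(-t)cos(4t)

Coefficient matrix A = [[-9, 4], [-20, 7]].
Characteristic polynomial det(A - λI) = λ^2 + 2λ + 17 = 0.
Eigenvalues λ = -1 ± 4i (complex conjugate pair).
For λ=-1+4i: an eigenvector is (1,2) - i(0,-1) = (1, 2 + i).
A real fundamental pair from Re and Im of e^((-1+4i)t)v: X_1 = e^(-t)(cos(4t)·(1,2) + sin(4t)·(0,-1)), X_2 = e^(-t)(sin(4t)·(1,2) - cos(4t)·(0,-1)).
General solution: c_1X_1 + c_2X_2.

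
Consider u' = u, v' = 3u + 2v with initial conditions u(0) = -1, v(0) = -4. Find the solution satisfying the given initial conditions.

Coefficient matrix A = [[1, 0], [3, 2]].
Characteristic polynomial det(A - λI) = λ^2 - 3λ + 2 = 0.
Eigenvalues λ = 2, 1.
For λ=2: (A-λI) row 1 is [-1, 0], so an eigenvector is (0, -1).
For λ=1: (A-λI) row 2 is [3, 1], so an eigenvector is (1, -3).
General solution: K_1e^(2t)(0,-1) + K_2e^(t)(1,-3).
Applying u(0)=-1, v(0)=-4 gives K_1=7, K_2=-1.

u(t) = -e^(t), v(t) = -7e^(2t) + 3e^(t)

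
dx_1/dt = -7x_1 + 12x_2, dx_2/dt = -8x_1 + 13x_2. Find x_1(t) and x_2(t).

Coefficient matrix A = [[-7, 12], [-8, 13]].
Characteristic polynomial det(A - λI) = λ^2 - 6λ + 5 = 0.
Eigenvalues λ = 5, 1.
For λ=5: (A-λI) row 1 is [-12, 12], so an eigenvector is (1, 1).
For λ=1: (A-λI) row 1 is [-8, 12], so an eigenvector is (3, 2).
General solution: K_1e^(5t)(1,1) + K_2e^(t)(3,2).

x_1(t) = K_1e^(5t) + 3K_2e^(t), x_2(t) = K_1e^(5t) + 2K_2e^(t)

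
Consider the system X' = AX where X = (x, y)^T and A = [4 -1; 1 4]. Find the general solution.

Coefficient matrix A = [[4, -1], [1, 4]].
Characteristic polynomial det(A - λI) = λ^2 - 8λ + 17 = 0.
Eigenvalues λ = 4 ± i (complex conjugate pair).
For λ=4+i: an eigenvector is (0,-1) - i(1,0) = (0 - i, -1).
A real fundamental pair from Re and Im of e^((4+i)t)v: X_1 = e^(4t)(cos(t)·(0,-1) + sin(t)·(1,0)), X_2 = e^(4t)(sin(t)·(0,-1) - cos(t)·(1,0)).
General solution: C_1X_1 + C_2X_2.

x(t) = C_1e^(4t)sin(t) - C_2e^(4t)cos(t), y(t) = -C_1e^(4t)cos(t) - C_2e^(4t)sin(t)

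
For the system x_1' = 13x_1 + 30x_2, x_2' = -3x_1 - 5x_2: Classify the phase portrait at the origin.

A = [[13,30],[-3,-5]]; det(A-λI) = λ^2 - 8λ + 25.
λ = 4 ± 3i: positive real part.

unstable spiral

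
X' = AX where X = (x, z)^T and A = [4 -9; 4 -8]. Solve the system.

Coefficient matrix A = [[4, -9], [4, -8]].
Characteristic polynomial det(A - λI) = λ^2 + 4λ + 4 = 0.
Single eigenvalue λ = -2 with algebraic multiplicity 2.
Eigenvector v = (3,2); generalized eigenvector w with (A-λI)w=v is (2,1).
General solution: e^(-2t)[K_1·v + K_2·(t·v + w)].

x(t) = 3K_1e^(-2t) + 3K_2te^(-2t) + 2K_2e^(-2t), z(t) = 2K_1e^(-2t) + 2K_2te^(-2t) + K_2e^(-2t)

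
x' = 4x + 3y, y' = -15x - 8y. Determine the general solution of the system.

Coefficient matrix A = [[4, 3], [-15, -8]].
Characteristic polynomial det(A - λI) = λ^2 + 4λ + 13 = 0.
Eigenvalues λ = -2 ± 3i (complex conjugate pair).
For λ=-2+3i: an eigenvector is (-1,2) - i(0,1) = (-1, 2 - i).
A real fundamental pair from Re and Im of e^((-2+3i)t)v: X_1 = e^(-2t)(cos(3t)·(-1,2) + sin(3t)·(0,1)), X_2 = e^(-2t)(sin(3t)·(-1,2) - cos(3t)·(0,1)).
General solution: C_1X_1 + C_2X_2.

x(t) = -C_1e^(-2t)cos(3t) - C_2e^(-2t)sin(3t), y(t) = C_1e^(-2t)sin(3t) + 2C_1e^(-2t)cos(3t) + 2C_2e^(-2t)sin(3t) - C_2e^(-2t)cos(3t)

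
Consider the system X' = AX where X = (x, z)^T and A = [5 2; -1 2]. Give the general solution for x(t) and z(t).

Coefficient matrix A = [[5, 2], [-1, 2]].
Characteristic polynomial det(A - λI) = λ^2 - 7λ + 12 = 0.
Eigenvalues λ = 4, 3.
For λ=4: (A-λI) row 1 is [1, 2], so an eigenvector is (-2, 1).
For λ=3: (A-λI) row 1 is [2, 2], so an eigenvector is (1, -1).
General solution: c_1e^(4t)(-2,1) + c_2e^(3t)(1,-1).

x(t) = -2c_1e^(4t) + c_2e^(3t), z(t) = c_1e^(4t) - c_2e^(3t)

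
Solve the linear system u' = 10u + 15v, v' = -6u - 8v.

u(t) = -2c_1e^(t)sin(3t) + c_1e^(t)cos(3t) + c_2e^(t)sin(3t) + 2c_2e^(t)cos(3t), v(t) = c_1e^(t)sin(3t) - c_1e^(t)cos(3t) - c_2e^(t)sin(3t) - c_2e^(t)cos(3t)

Coefficient matrix A = [[10, 15], [-6, -8]].
Characteristic polynomial det(A - λI) = λ^2 - 2λ + 10 = 0.
Eigenvalues λ = 1 ± 3i (complex conjugate pair).
For λ=1+3i: an eigenvector is (1,-1) - i(-2,1) = (1 + 2i, -1 - i).
A real fundamental pair from Re and Im of e^((1+3i)t)v: X_1 = e^(t)(cos(3t)·(1,-1) + sin(3t)·(-2,1)), X_2 = e^(t)(sin(3t)·(1,-1) - cos(3t)·(-2,1)).
General solution: c_1X_1 + c_2X_2.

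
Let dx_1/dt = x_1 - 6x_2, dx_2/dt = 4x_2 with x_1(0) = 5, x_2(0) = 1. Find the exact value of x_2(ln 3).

81

A = [[1,-6],[0,4]]; eigenvalues λ = 1, 4.
Eigenvectors: (1,0) for λ=1, (2,-1) for λ=4.
From the initial condition, c_1 = 7, c_2 = -1.
x_2(ln 3) = (7)(3^1)(0) + (-1)(3^4)(-1) = 81.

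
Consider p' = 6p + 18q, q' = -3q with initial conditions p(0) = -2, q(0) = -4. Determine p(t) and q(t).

p(t) = -10e^(6t) + 8e^(-3t), q(t) = -4e^(-3t)

Coefficient matrix A = [[6, 18], [0, -3]].
Characteristic polynomial det(A - λI) = λ^2 - 3λ - 18 = 0.
Eigenvalues λ = -3, 6.
For λ=-3: (A-λI) row 1 is [9, 18], so an eigenvector is (2, -1).
For λ=6: (A-λI) row 1 is [0, 18], so an eigenvector is (-1, 0).
General solution: c_1e^(-3t)(2,-1) + c_2e^(6t)(-1,0).
Applying p(0)=-2, q(0)=-4 gives c_1=4, c_2=10.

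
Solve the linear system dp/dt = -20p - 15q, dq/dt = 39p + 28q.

Coefficient matrix A = [[-20, -15], [39, 28]].
Characteristic polynomial det(A - λI) = λ^2 - 8λ + 25 = 0.
Eigenvalues λ = 4 ± 3i (complex conjugate pair).
For λ=4+3i: an eigenvector is (-1,2) - i(-2,3) = (-1 + 2i, 2 - 3i).
A real fundamental pair from Re and Im of e^((4+3i)t)v: X_1 = e^(4t)(cos(3t)·(-1,2) + sin(3t)·(-2,3)), X_2 = e^(4t)(sin(3t)·(-1,2) - cos(3t)·(-2,3)).
General solution: c_1X_1 + c_2X_2.

p(t) = -2c_1e^(4t)sin(3t) - c_1e^(4t)cos(3t) - c_2e^(4t)sin(3t) + 2c_2e^(4t)cos(3t), q(t) = 3c_1e^(4t)sin(3t) + 2c_1e^(4t)cos(3t) + 2c_2e^(4t)sin(3t) - 3c_2e^(4t)cos(3t)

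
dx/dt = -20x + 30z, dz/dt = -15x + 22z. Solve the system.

x(t) = 3c_1e^(t)sin(3t) + c_1e^(t)cos(3t) + c_2e^(t)sin(3t) - 3c_2e^(t)cos(3t), z(t) = 2c_1e^(t)sin(3t) + c_1e^(t)cos(3t) + c_2e^(t)sin(3t) - 2c_2e^(t)cos(3t)

Coefficient matrix A = [[-20, 30], [-15, 22]].
Characteristic polynomial det(A - λI) = λ^2 - 2λ + 10 = 0.
Eigenvalues λ = 1 ± 3i (complex conjugate pair).
For λ=1+3i: an eigenvector is (1,1) - i(3,2) = (1 - 3i, 1 - 2i).
A real fundamental pair from Re and Im of e^((1+3i)t)v: X_1 = e^(t)(cos(3t)·(1,1) + sin(3t)·(3,2)), X_2 = e^(t)(sin(3t)·(1,1) - cos(3t)·(3,2)).
General solution: c_1X_1 + c_2X_2.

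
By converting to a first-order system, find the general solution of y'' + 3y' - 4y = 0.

Let x_1 = y, x_2 = y'. Then x_1' = x_2 and x_2' = 4x_1 - 3x_2.
A = [[0,1],[4,-3]]; det(A-λI) = λ^2 + 3λ - 4.
Eigenvalues λ = -4, 1 with eigenvectors (1,-4), (1,1).

y(t) = c_1e^(-4t) + c_2e^(t)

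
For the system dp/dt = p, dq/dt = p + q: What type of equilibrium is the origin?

A = [[1,0],[1,1]]; det(A-λI) = λ^2 - 2λ + 1.
repeated λ = 1 with a single eigenvector.

unstable improper node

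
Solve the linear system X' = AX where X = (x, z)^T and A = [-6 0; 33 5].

Coefficient matrix A = [[-6, 0], [33, 5]].
Characteristic polynomial det(A - λI) = λ^2 + λ - 30 = 0.
Eigenvalues λ = 5, -6.
For λ=5: (A-λI) row 1 is [-11, 0], so an eigenvector is (0, 1).
For λ=-6: (A-λI) row 2 is [33, 11], so an eigenvector is (1, -3).
General solution: C_1e^(5t)(0,1) + C_2e^(-6t)(1,-3).

x(t) = C_2e^(-6t), z(t) = C_1e^(5t) - 3C_2e^(-6t)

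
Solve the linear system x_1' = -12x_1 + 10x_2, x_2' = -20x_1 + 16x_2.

x_1(t) = 2K_1e^(2t)sin(2t) - K_1e^(2t)cos(2t) - K_2e^(2t)sin(2t) - 2K_2e^(2t)cos(2t), x_2(t) = 3K_1e^(2t)sin(2t) - K_1e^(2t)cos(2t) - K_2e^(2t)sin(2t) - 3K_2e^(2t)cos(2t)

Coefficient matrix A = [[-12, 10], [-20, 16]].
Characteristic polynomial det(A - λI) = λ^2 - 4λ + 8 = 0.
Eigenvalues λ = 2 ± 2i (complex conjugate pair).
For λ=2+2i: an eigenvector is (-1,-1) - i(2,3) = (-1 - 2i, -1 - 3i).
A real fundamental pair from Re and Im of e^((2+2i)t)v: X_1 = e^(2t)(cos(2t)·(-1,-1) + sin(2t)·(2,3)), X_2 = e^(2t)(sin(2t)·(-1,-1) - cos(2t)·(2,3)).
General solution: K_1X_1 + K_2X_2.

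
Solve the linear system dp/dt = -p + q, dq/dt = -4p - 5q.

Coefficient matrix A = [[-1, 1], [-4, -5]].
Characteristic polynomial det(A - λI) = λ^2 + 6λ + 9 = 0.
Single eigenvalue λ = -3 with algebraic multiplicity 2.
Eigenvector v = (1,-2); generalized eigenvector w with (A-λI)w=v is (1,-1).
General solution: e^(-3t)[c_1·v + c_2·(t·v + w)].

p(t) = c_1e^(-3t) + c_2te^(-3t) + c_2e^(-3t), q(t) = -2c_1e^(-3t) - 2c_2te^(-3t) - c_2e^(-3t)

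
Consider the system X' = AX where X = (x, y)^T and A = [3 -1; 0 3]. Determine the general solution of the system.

x(t) = K_1e^(3t) + K_2te^(3t) - K_2e^(3t), y(t) = -K_2e^(3t)

Coefficient matrix A = [[3, -1], [0, 3]].
Characteristic polynomial det(A - λI) = λ^2 - 6λ + 9 = 0.
Single eigenvalue λ = 3 with algebraic multiplicity 2.
Eigenvector v = (1,0); generalized eigenvector w with (A-λI)w=v is (-1,-1).
General solution: e^(3t)[K_1·v + K_2·(t·v + w)].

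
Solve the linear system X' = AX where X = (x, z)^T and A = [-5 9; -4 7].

x(t) = 3c_1e^(t) + 3c_2te^(t) + c_2e^(t), z(t) = 2c_1e^(t) + 2c_2te^(t) + c_2e^(t)

Coefficient matrix A = [[-5, 9], [-4, 7]].
Characteristic polynomial det(A - λI) = λ^2 - 2λ + 1 = 0.
Single eigenvalue λ = 1 with algebraic multiplicity 2.
Eigenvector v = (3,2); generalized eigenvector w with (A-λI)w=v is (1,1).
General solution: e^(t)[c_1·v + c_2·(t·v + w)].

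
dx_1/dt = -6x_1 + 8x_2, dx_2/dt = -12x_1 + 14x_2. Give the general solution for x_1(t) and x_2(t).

x_1(t) = -2c_1e^(6t) + c_2e^(2t), x_2(t) = -3c_1e^(6t) + c_2e^(2t)

Coefficient matrix A = [[-6, 8], [-12, 14]].
Characteristic polynomial det(A - λI) = λ^2 - 8λ + 12 = 0.
Eigenvalues λ = 6, 2.
For λ=6: (A-λI) row 1 is [-12, 8], so an eigenvector is (-2, -3).
For λ=2: (A-λI) row 1 is [-8, 8], so an eigenvector is (1, 1).
General solution: c_1e^(6t)(-2,-3) + c_2e^(2t)(1,1).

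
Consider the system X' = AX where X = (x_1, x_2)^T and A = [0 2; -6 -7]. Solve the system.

Coefficient matrix A = [[0, 2], [-6, -7]].
Characteristic polynomial det(A - λI) = λ^2 + 7λ + 12 = 0.
Eigenvalues λ = -3, -4.
For λ=-3: (A-λI) row 1 is [3, 2], so an eigenvector is (2, -3).
For λ=-4: (A-λI) row 1 is [4, 2], so an eigenvector is (1, -2).
General solution: c_1e^(-3t)(2,-3) + c_2e^(-4t)(1,-2).

x_1(t) = 2c_1e^(-3t) + c_2e^(-4t), x_2(t) = -3c_1e^(-3t) - 2c_2e^(-4t)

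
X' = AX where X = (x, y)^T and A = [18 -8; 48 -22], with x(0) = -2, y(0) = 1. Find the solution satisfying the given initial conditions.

Coefficient matrix A = [[18, -8], [48, -22]].
Characteristic polynomial det(A - λI) = λ^2 + 4λ - 12 = 0.
Eigenvalues λ = 2, -6.
For λ=2: (A-λI) row 1 is [16, -8], so an eigenvector is (1, 2).
For λ=-6: (A-λI) row 1 is [24, -8], so an eigenvector is (1, 3).
General solution: K_1e^(2t)(1,2) + K_2e^(-6t)(1,3).
Applying x(0)=-2, y(0)=1 gives K_1=-7, K_2=5.

x(t) = -7e^(2t) + 5e^(-6t), y(t) = -14e^(2t) + 15e^(-6t)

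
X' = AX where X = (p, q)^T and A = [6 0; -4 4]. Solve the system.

p(t) = c_1e^(6t), q(t) = -2c_1e^(6t) - c_2e^(4t)

Coefficient matrix A = [[6, 0], [-4, 4]].
Characteristic polynomial det(A - λI) = λ^2 - 10λ + 24 = 0.
Eigenvalues λ = 6, 4.
For λ=6: (A-λI) row 2 is [-4, -2], so an eigenvector is (1, -2).
For λ=4: (A-λI) row 1 is [2, 0], so an eigenvector is (0, -1).
General solution: c_1e^(6t)(1,-2) + c_2e^(4t)(0,-1).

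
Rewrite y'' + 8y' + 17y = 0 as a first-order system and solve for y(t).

Let x_1 = y, x_2 = y'. Then x_1' = x_2 and x_2' = -17x_1 - 8x_2.
A = [[0,1],[-17,-8]]; det(A-λI) = λ^2 + 8λ + 17.
Eigenvalues λ = -4 ± i.

y(t) = c_1e^(-4t)cos(t) + c_2e^(-4t)sin(t)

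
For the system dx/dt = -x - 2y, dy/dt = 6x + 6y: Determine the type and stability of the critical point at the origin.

unstable node

A = [[-1,-2],[6,6]]; det(A-λI) = λ^2 - 5λ + 6.
λ = 2, 3: both positive.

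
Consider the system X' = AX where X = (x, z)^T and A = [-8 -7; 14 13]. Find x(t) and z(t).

x(t) = K_1e^(-t) - K_2e^(6t), z(t) = -K_1e^(-t) + 2K_2e^(6t)

Coefficient matrix A = [[-8, -7], [14, 13]].
Characteristic polynomial det(A - λI) = λ^2 - 5λ - 6 = 0.
Eigenvalues λ = -1, 6.
For λ=-1: (A-λI) row 1 is [-7, -7], so an eigenvector is (1, -1).
For λ=6: (A-λI) row 1 is [-14, -7], so an eigenvector is (-1, 2).
General solution: K_1e^(-t)(1,-1) + K_2e^(6t)(-1,2).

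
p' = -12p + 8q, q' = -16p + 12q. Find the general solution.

Coefficient matrix A = [[-12, 8], [-16, 12]].
Characteristic polynomial det(A - λI) = λ^2 - 16 = 0.
Eigenvalues λ = 4, -4.
For λ=4: (A-λI) row 1 is [-16, 8], so an eigenvector is (-1, -2).
For λ=-4: (A-λI) row 1 is [-8, 8], so an eigenvector is (-1, -1).
General solution: K_1e^(4t)(-1,-2) + K_2e^(-4t)(-1,-1).

p(t) = -K_1e^(4t) - K_2e^(-4t), q(t) = -2K_1e^(4t) - K_2e^(-4t)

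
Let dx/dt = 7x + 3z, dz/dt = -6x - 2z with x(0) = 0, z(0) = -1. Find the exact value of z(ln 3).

A = [[7,3],[-6,-2]]; eigenvalues λ = 4, 1.
Eigenvectors: (1,-1) for λ=4, (1,-2) for λ=1.
From the initial condition, c_1 = -1, c_2 = 1.
z(ln 3) = (-1)(3^4)(-1) + (1)(3^1)(-2) = 75.

75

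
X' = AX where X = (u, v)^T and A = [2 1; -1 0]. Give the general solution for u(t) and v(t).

u(t) = c_1e^(t) + c_2te^(t) - c_2e^(t), v(t) = -c_1e^(t) - c_2te^(t) + 2c_2e^(t)

Coefficient matrix A = [[2, 1], [-1, 0]].
Characteristic polynomial det(A - λI) = λ^2 - 2λ + 1 = 0.
Single eigenvalue λ = 1 with algebraic multiplicity 2.
Eigenvector v = (1,-1); generalized eigenvector w with (A-λI)w=v is (-1,2).
General solution: e^(t)[c_1·v + c_2·(t·v + w)].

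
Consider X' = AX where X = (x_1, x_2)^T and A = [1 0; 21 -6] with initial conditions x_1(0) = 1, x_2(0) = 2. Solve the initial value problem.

Coefficient matrix A = [[1, 0], [21, -6]].
Characteristic polynomial det(A - λI) = λ^2 + 5λ - 6 = 0.
Eigenvalues λ = 1, -6.
For λ=1: (A-λI) row 2 is [21, -7], so an eigenvector is (1, 3).
For λ=-6: (A-λI) row 1 is [7, 0], so an eigenvector is (0, 1).
General solution: K_1e^(t)(1,3) + K_2e^(-6t)(0,1).
Applying x_1(0)=1, x_2(0)=2 gives K_1=1, K_2=-1.

x_1(t) = e^(t), x_2(t) = 3e^(t) - e^(-6t)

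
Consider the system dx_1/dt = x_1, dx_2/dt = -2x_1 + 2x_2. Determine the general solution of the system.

x_1(t) = -c_1e^(t), x_2(t) = -2c_1e^(t) + c_2e^(2t)

Coefficient matrix A = [[1, 0], [-2, 2]].
Characteristic polynomial det(A - λI) = λ^2 - 3λ + 2 = 0.
Eigenvalues λ = 1, 2.
For λ=1: (A-λI) row 2 is [-2, 1], so an eigenvector is (-1, -2).
For λ=2: (A-λI) row 1 is [-1, 0], so an eigenvector is (0, 1).
General solution: c_1e^(t)(-1,-2) + c_2e^(2t)(0,1).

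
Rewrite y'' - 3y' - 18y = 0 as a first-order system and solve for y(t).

y(t) = C_1e^(6t) + C_2e^(-3t)

Let x_1 = y, x_2 = y'. Then x_1' = x_2 and x_2' = 18x_1 + 3x_2.
A = [[0,1],[18,3]]; det(A-λI) = λ^2 - 3λ - 18.
Eigenvalues λ = 6, -3 with eigenvectors (1,6), (1,-3).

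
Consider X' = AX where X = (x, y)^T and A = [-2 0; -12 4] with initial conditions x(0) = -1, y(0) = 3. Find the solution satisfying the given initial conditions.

x(t) = -e^(-2t), y(t) = 5e^(4t) - 2e^(-2t)

Coefficient matrix A = [[-2, 0], [-12, 4]].
Characteristic polynomial det(A - λI) = λ^2 - 2λ - 8 = 0.
Eigenvalues λ = -2, 4.
For λ=-2: (A-λI) row 2 is [-12, 6], so an eigenvector is (1, 2).
For λ=4: (A-λI) row 1 is [-6, 0], so an eigenvector is (0, 1).
General solution: C_1e^(-2t)(1,2) + C_2e^(4t)(0,1).
Applying x(0)=-1, y(0)=3 gives C_1=-1, C_2=5.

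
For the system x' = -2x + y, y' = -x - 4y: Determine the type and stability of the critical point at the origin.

A = [[-2,1],[-1,-4]]; det(A-λI) = λ^2 + 6λ + 9.
repeated λ = -3 with a single eigenvector.

stable improper node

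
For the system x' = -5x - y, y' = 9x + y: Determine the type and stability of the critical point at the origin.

A = [[-5,-1],[9,1]]; det(A-λI) = λ^2 + 4λ + 4.
repeated λ = -2 with a single eigenvector.

stable improper node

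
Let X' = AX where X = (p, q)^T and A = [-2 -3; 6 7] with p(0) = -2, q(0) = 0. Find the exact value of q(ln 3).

-312

A = [[-2,-3],[6,7]]; eigenvalues λ = 1, 4.
Eigenvectors: (1,-1) for λ=1, (-1,2) for λ=4.
From the initial condition, c_1 = -4, c_2 = -2.
q(ln 3) = (-4)(3^1)(-1) + (-2)(3^4)(2) = -312.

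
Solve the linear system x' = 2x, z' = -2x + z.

Coefficient matrix A = [[2, 0], [-2, 1]].
Characteristic polynomial det(A - λI) = λ^2 - 3λ + 2 = 0.
Eigenvalues λ = 2, 1.
For λ=2: (A-λI) row 2 is [-2, -1], so an eigenvector is (-1, 2).
For λ=1: (A-λI) row 1 is [1, 0], so an eigenvector is (0, 1).
General solution: K_1e^(2t)(-1,2) + K_2e^(t)(0,1).

x(t) = -K_1e^(2t), z(t) = 2K_1e^(2t) + K_2e^(t)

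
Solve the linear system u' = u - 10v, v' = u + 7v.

u(t) = -3K_1e^(4t)sin(t) + K_1e^(4t)cos(t) + K_2e^(4t)sin(t) + 3K_2e^(4t)cos(t), v(t) = K_1e^(4t)sin(t) - K_2e^(4t)cos(t)

Coefficient matrix A = [[1, -10], [1, 7]].
Characteristic polynomial det(A - λI) = λ^2 - 8λ + 17 = 0.
Eigenvalues λ = 4 ± i (complex conjugate pair).
For λ=4+i: an eigenvector is (1,0) - i(-3,1) = (1 + 3i, 0 - i).
A real fundamental pair from Re and Im of e^((4+i)t)v: X_1 = e^(4t)(cos(t)·(1,0) + sin(t)·(-3,1)), X_2 = e^(4t)(sin(t)·(1,0) - cos(t)·(-3,1)).
General solution: K_1X_1 + K_2X_2.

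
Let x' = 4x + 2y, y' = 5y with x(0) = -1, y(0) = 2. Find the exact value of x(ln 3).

A = [[4,2],[0,5]]; eigenvalues λ = 5, 4.
Eigenvectors: (2,1) for λ=5, (-1,0) for λ=4.
From the initial condition, c_1 = 2, c_2 = 5.
x(ln 3) = (2)(3^5)(2) + (5)(3^4)(-1) = 567.

567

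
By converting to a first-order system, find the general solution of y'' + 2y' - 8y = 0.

y(t) = c_1e^(-4t) + c_2e^(2t)

Let x_1 = y, x_2 = y'. Then x_1' = x_2 and x_2' = 8x_1 - 2x_2.
A = [[0,1],[8,-2]]; det(A-λI) = λ^2 + 2λ - 8.
Eigenvalues λ = -4, 2 with eigenvectors (1,-4), (1,2).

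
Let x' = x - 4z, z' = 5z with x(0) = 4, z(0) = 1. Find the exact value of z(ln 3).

243

A = [[1,-4],[0,5]]; eigenvalues λ = 1, 5.
Eigenvectors: (1,0) for λ=1, (-1,1) for λ=5.
From the initial condition, c_1 = 5, c_2 = 1.
z(ln 3) = (5)(3^1)(0) + (1)(3^5)(1) = 243.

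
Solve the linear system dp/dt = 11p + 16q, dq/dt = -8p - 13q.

p(t) = -2C_1e^(3t) + C_2e^(-5t), q(t) = C_1e^(3t) - C_2e^(-5t)

Coefficient matrix A = [[11, 16], [-8, -13]].
Characteristic polynomial det(A - λI) = λ^2 + 2λ - 15 = 0.
Eigenvalues λ = 3, -5.
For λ=3: (A-λI) row 1 is [8, 16], so an eigenvector is (-2, 1).
For λ=-5: (A-λI) row 1 is [16, 16], so an eigenvector is (1, -1).
General solution: C_1e^(3t)(-2,1) + C_2e^(-5t)(1,-1).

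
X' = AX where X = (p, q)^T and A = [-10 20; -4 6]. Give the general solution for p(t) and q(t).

p(t) = -C_1e^(-2t)sin(4t) - 2C_1e^(-2t)cos(4t) - 2C_2e^(-2t)sin(4t) + C_2e^(-2t)cos(4t), q(t) = -C_1e^(-2t)cos(4t) - C_2e^(-2t)sin(4t)

Coefficient matrix A = [[-10, 20], [-4, 6]].
Characteristic polynomial det(A - λI) = λ^2 + 4λ + 20 = 0.
Eigenvalues λ = -2 ± 4i (complex conjugate pair).
For λ=-2+4i: an eigenvector is (-2,-1) - i(-1,0) = (-2 + i, -1).
A real fundamental pair from Re and Im of e^((-2+4i)t)v: X_1 = e^(-2t)(cos(4t)·(-2,-1) + sin(4t)·(-1,0)), X_2 = e^(-2t)(sin(4t)·(-2,-1) - cos(4t)·(-1,0)).
General solution: C_1X_1 + C_2X_2.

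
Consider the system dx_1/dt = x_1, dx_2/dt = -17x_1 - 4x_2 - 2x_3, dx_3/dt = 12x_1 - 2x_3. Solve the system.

Coefficient matrix A = [[1, 0, 0], [-17, -4, -2], [12, 0, -2]].
det(A - λI) = 0 gives eigenvalues λ = -4, 1, -2.
For λ=-4: eigenvector (0,1,0).
For λ=1: eigenvector (1,-5,4).
For λ=-2: eigenvector (0,-1,1).
General solution: C_1e^(-4t)(0,1,0) + C_2e^(t)(1,-5,4) + C_3e^(-2t)(0,-1,1).

x_1(t) = C_2e^(t), x_2(t) = C_1e^(-4t) - 5C_2e^(t) - C_3e^(-2t), x_3(t) = 4C_2e^(t) + C_3e^(-2t)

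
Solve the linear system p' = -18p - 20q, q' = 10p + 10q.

Coefficient matrix A = [[-18, -20], [10, 10]].
Characteristic polynomial det(A - λI) = λ^2 + 8λ + 20 = 0.
Eigenvalues λ = -4 ± 2i (complex conjugate pair).
For λ=-4+2i: an eigenvector is (1,-1) - i(3,-2) = (1 - 3i, -1 + 2i).
A real fundamental pair from Re and Im of e^((-4+2i)t)v: X_1 = e^(-4t)(cos(2t)·(1,-1) + sin(2t)·(3,-2)), X_2 = e^(-4t)(sin(2t)·(1,-1) - cos(2t)·(3,-2)).
General solution: c_1X_1 + c_2X_2.

p(t) = 3c_1e^(-4t)sin(2t) + c_1e^(-4t)cos(2t) + c_2e^(-4t)sin(2t) - 3c_2e^(-4t)cos(2t), q(t) = -2c_1e^(-4t)sin(2t) - c_1e^(-4t)cos(2t) - c_2e^(-4t)sin(2t) + 2c_2e^(-4t)cos(2t)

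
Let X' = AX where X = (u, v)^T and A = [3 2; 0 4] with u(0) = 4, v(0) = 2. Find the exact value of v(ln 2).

A = [[3,2],[0,4]]; eigenvalues λ = 4, 3.
Eigenvectors: (-2,-1) for λ=4, (-1,0) for λ=3.
From the initial condition, c_1 = -2, c_2 = 0.
v(ln 2) = (-2)(2^4)(-1) + (0)(2^3)(0) = 32.

32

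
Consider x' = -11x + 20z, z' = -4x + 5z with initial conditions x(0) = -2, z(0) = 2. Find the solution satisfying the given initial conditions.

x(t) = 14e^(-3t)sin(4t) - 2e^(-3t)cos(4t), z(t) = 6e^(-3t)sin(4t) + 2e^(-3t)cos(4t)

Coefficient matrix A = [[-11, 20], [-4, 5]].
Characteristic polynomial det(A - λI) = λ^2 + 6λ + 25 = 0.
Eigenvalues λ = -3 ± 4i (complex conjugate pair).
For λ=-3+4i: an eigenvector is (1,0) - i(-2,-1) = (1 + 2i, 0 + i).
A real fundamental pair from Re and Im of e^((-3+4i)t)v: X_1 = e^(-3t)(cos(4t)·(1,0) + sin(4t)·(-2,-1)), X_2 = e^(-3t)(sin(4t)·(1,0) - cos(4t)·(-2,-1)).
General solution: K_1X_1 + K_2X_2.
Applying x(0)=-2, z(0)=2 gives K_1=-6, K_2=2.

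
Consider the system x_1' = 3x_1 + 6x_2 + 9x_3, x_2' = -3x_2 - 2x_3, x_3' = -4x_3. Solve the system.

x_1(t) = C_1e^(3t) - 3C_2e^(-4t) - C_3e^(-3t), x_2(t) = 2C_2e^(-4t) + C_3e^(-3t), x_3(t) = C_2e^(-4t)

Coefficient matrix A = [[3, 6, 9], [0, -3, -2], [0, 0, -4]].
det(A - λI) = 0 gives eigenvalues λ = 3, -4, -3.
For λ=3: eigenvector (1,0,0).
For λ=-4: eigenvector (-3,2,1).
For λ=-3: eigenvector (-1,1,0).
General solution: C_1e^(3t)(1,0,0) + C_2e^(-4t)(-3,2,1) + C_3e^(-3t)(-1,1,0).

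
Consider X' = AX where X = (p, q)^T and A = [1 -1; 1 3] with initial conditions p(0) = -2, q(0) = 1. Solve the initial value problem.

p(t) = te^(2t) - 2e^(2t), q(t) = -te^(2t) + e^(2t)

Coefficient matrix A = [[1, -1], [1, 3]].
Characteristic polynomial det(A - λI) = λ^2 - 4λ + 4 = 0.
Single eigenvalue λ = 2 with algebraic multiplicity 2.
Eigenvector v = (1,-1); generalized eigenvector w with (A-λI)w=v is (2,-3).
General solution: e^(2t)[K_1·v + K_2·(t·v + w)].
Applying p(0)=-2, q(0)=1 gives K_1=-4, K_2=1.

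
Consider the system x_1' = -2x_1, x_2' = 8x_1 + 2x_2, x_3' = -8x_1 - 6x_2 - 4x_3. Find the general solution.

x_1(t) = K_1e^(-2t), x_2(t) = -2K_1e^(-2t) + K_3e^(2t), x_3(t) = 2K_1e^(-2t) + K_2e^(-4t) - K_3e^(2t)

Coefficient matrix A = [[-2, 0, 0], [8, 2, 0], [-8, -6, -4]].
det(A - λI) = 0 gives eigenvalues λ = -2, -4, 2.
For λ=-2: eigenvector (1,-2,2).
For λ=-4: eigenvector (0,0,1).
For λ=2: eigenvector (0,1,-1).
General solution: K_1e^(-2t)(1,-2,2) + K_2e^(-4t)(0,0,1) + K_3e^(2t)(0,1,-1).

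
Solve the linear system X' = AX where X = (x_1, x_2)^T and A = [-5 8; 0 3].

x_1(t) = -c_1e^(3t) + c_2e^(-5t), x_2(t) = -c_1e^(3t)

Coefficient matrix A = [[-5, 8], [0, 3]].
Characteristic polynomial det(A - λI) = λ^2 + 2λ - 15 = 0.
Eigenvalues λ = 3, -5.
For λ=3: (A-λI) row 1 is [-8, 8], so an eigenvector is (-1, -1).
For λ=-5: (A-λI) row 1 is [0, 8], so an eigenvector is (1, 0).
General solution: c_1e^(3t)(-1,-1) + c_2e^(-5t)(1,0).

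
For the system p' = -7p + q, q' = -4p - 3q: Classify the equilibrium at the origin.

A = [[-7,1],[-4,-3]]; det(A-λI) = λ^2 + 10λ + 25.
repeated λ = -5 with a single eigenvector.

stable improper node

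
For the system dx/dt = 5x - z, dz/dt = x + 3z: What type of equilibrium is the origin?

unstable improper node

A = [[5,-1],[1,3]]; det(A-λI) = λ^2 - 8λ + 16.
repeated λ = 4 with a single eigenvector.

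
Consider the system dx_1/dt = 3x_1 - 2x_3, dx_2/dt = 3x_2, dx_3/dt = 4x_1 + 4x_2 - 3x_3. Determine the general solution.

Coefficient matrix A = [[3, 0, -2], [0, 3, 0], [4, 4, -3]].
det(A - λI) = 0 gives eigenvalues λ = -1, 3, 1.
For λ=-1: eigenvector (-1,0,-2).
For λ=3: eigenvector (-1,1,0).
For λ=1: eigenvector (1,0,1).
General solution: C_1e^(-t)(-1,0,-2) + C_2e^(3t)(-1,1,0) + C_3e^(t)(1,0,1).

x_1(t) = -C_1e^(-t) - C_2e^(3t) + C_3e^(t), x_2(t) = C_2e^(3t), x_3(t) = -2C_1e^(-t) + C_3e^(t)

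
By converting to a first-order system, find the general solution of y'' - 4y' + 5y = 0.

Let x_1 = y, x_2 = y'. Then x_1' = x_2 and x_2' = -5x_1 + 4x_2.
A = [[0,1],[-5,4]]; det(A-λI) = λ^2 - 4λ + 5.
Eigenvalues λ = 2 ± i.

y(t) = K_1e^(2t)cos(t) + K_2e^(2t)sin(t)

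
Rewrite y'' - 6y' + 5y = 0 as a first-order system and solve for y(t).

Let x_1 = y, x_2 = y'. Then x_1' = x_2 and x_2' = -5x_1 + 6x_2.
A = [[0,1],[-5,6]]; det(A-λI) = λ^2 - 6λ + 5.
Eigenvalues λ = 5, 1 with eigenvectors (1,5), (1,1).

y(t) = C_1e^(5t) + C_2e^(t)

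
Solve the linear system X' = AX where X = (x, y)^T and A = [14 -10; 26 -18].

x(t) = 2C_1e^(-2t)sin(2t) - C_1e^(-2t)cos(2t) - C_2e^(-2t)sin(2t) - 2C_2e^(-2t)cos(2t), y(t) = 3C_1e^(-2t)sin(2t) - 2C_1e^(-2t)cos(2t) - 2C_2e^(-2t)sin(2t) - 3C_2e^(-2t)cos(2t)

Coefficient matrix A = [[14, -10], [26, -18]].
Characteristic polynomial det(A - λI) = λ^2 + 4λ + 8 = 0.
Eigenvalues λ = -2 ± 2i (complex conjugate pair).
For λ=-2+2i: an eigenvector is (-1,-2) - i(2,3) = (-1 - 2i, -2 - 3i).
A real fundamental pair from Re and Im of e^((-2+2i)t)v: X_1 = e^(-2t)(cos(2t)·(-1,-2) + sin(2t)·(2,3)), X_2 = e^(-2t)(sin(2t)·(-1,-2) - cos(2t)·(2,3)).
General solution: C_1X_1 + C_2X_2.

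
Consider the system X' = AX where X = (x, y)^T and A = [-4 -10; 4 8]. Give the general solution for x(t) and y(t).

Coefficient matrix A = [[-4, -10], [4, 8]].
Characteristic polynomial det(A - λI) = λ^2 - 4λ + 8 = 0.
Eigenvalues λ = 2 ± 2i (complex conjugate pair).
For λ=2+2i: an eigenvector is (1,-1) - i(2,-1) = (1 - 2i, -1 + i).
A real fundamental pair from Re and Im of e^((2+2i)t)v: X_1 = e^(2t)(cos(2t)·(1,-1) + sin(2t)·(2,-1)), X_2 = e^(2t)(sin(2t)·(1,-1) - cos(2t)·(2,-1)).
General solution: K_1X_1 + K_2X_2.

x(t) = 2K_1e^(2t)sin(2t) + K_1e^(2t)cos(2t) + K_2e^(2t)sin(2t) - 2K_2e^(2t)cos(2t), y(t) = -K_1e^(2t)sin(2t) - K_1e^(2t)cos(2t) - K_2e^(2t)sin(2t) + K_2e^(2t)cos(2t)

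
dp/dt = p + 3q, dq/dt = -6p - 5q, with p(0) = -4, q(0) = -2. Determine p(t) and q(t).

p(t) = -6e^(-2t)sin(3t) - 4e^(-2t)cos(3t), q(t) = 10e^(-2t)sin(3t) - 2e^(-2t)cos(3t)

Coefficient matrix A = [[1, 3], [-6, -5]].
Characteristic polynomial det(A - λI) = λ^2 + 4λ + 13 = 0.
Eigenvalues λ = -2 ± 3i (complex conjugate pair).
For λ=-2+3i: an eigenvector is (0,-1) - i(-1,1) = (0 + i, -1 - i).
A real fundamental pair from Re and Im of e^((-2+3i)t)v: X_1 = e^(-2t)(cos(3t)·(0,-1) + sin(3t)·(-1,1)), X_2 = e^(-2t)(sin(3t)·(0,-1) - cos(3t)·(-1,1)).
General solution: C_1X_1 + C_2X_2.
Applying p(0)=-4, q(0)=-2 gives C_1=6, C_2=-4.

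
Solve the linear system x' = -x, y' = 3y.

Coefficient matrix A = [[-1, 0], [0, 3]].
Characteristic polynomial det(A - λI) = λ^2 - 2λ - 3 = 0.
Eigenvalues λ = 3, -1.
For λ=3: (A-λI) row 1 is [-4, 0], so an eigenvector is (0, -1).
For λ=-1: (A-λI) row 2 is [0, 4], so an eigenvector is (1, 0).
General solution: K_1e^(3t)(0,-1) + K_2e^(-t)(1,0).

x(t) = K_2e^(-t), y(t) = -K_1e^(3t)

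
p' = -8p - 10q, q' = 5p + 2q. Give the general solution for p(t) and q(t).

Coefficient matrix A = [[-8, -10], [5, 2]].
Characteristic polynomial det(A - λI) = λ^2 + 6λ + 34 = 0.
Eigenvalues λ = -3 ± 5i (complex conjugate pair).
For λ=-3+5i: an eigenvector is (1,0) - i(-1,1) = (1 + i, 0 - i).
A real fundamental pair from Re and Im of e^((-3+5i)t)v: X_1 = e^(-3t)(cos(5t)·(1,0) + sin(5t)·(-1,1)), X_2 = e^(-3t)(sin(5t)·(1,0) - cos(5t)·(-1,1)).
General solution: K_1X_1 + K_2X_2.

p(t) = -K_1e^(-3t)sin(5t) + K_1e^(-3t)cos(5t) + K_2e^(-3t)sin(5t) + K_2e^(-3t)cos(5t), q(t) = K_1e^(-3t)sin(5t) - K_2e^(-3t)cos(5t)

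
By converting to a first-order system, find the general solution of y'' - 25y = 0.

Let x_1 = y, x_2 = y'. Then x_1' = x_2 and x_2' = 25x_1.
A = [[0,1],[25,0]]; det(A-λI) = λ^2 - 25.
Eigenvalues λ = -5, 5 with eigenvectors (1,-5), (1,5).

y(t) = C_1e^(-5t) + C_2e^(5t)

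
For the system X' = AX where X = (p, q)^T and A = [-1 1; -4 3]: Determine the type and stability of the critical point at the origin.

unstable improper node

A = [[-1,1],[-4,3]]; det(A-λI) = λ^2 - 2λ + 1.
repeated λ = 1 with a single eigenvector.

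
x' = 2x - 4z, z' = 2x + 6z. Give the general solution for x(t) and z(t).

Coefficient matrix A = [[2, -4], [2, 6]].
Characteristic polynomial det(A - λI) = λ^2 - 8λ + 20 = 0.
Eigenvalues λ = 4 ± 2i (complex conjugate pair).
For λ=4+2i: an eigenvector is (1,0) - i(-1,1) = (1 + i, 0 - i).
A real fundamental pair from Re and Im of e^((4+2i)t)v: X_1 = e^(4t)(cos(2t)·(1,0) + sin(2t)·(-1,1)), X_2 = e^(4t)(sin(2t)·(1,0) - cos(2t)·(-1,1)).
General solution: K_1X_1 + K_2X_2.

x(t) = -K_1e^(4t)sin(2t) + K_1e^(4t)cos(2t) + K_2e^(4t)sin(2t) + K_2e^(4t)cos(2t), z(t) = K_1e^(4t)sin(2t) - K_2e^(4t)cos(2t)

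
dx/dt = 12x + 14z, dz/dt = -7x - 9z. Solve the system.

Coefficient matrix A = [[12, 14], [-7, -9]].
Characteristic polynomial det(A - λI) = λ^2 - 3λ - 10 = 0.
Eigenvalues λ = 5, -2.
For λ=5: (A-λI) row 1 is [7, 14], so an eigenvector is (-2, 1).
For λ=-2: (A-λI) row 1 is [14, 14], so an eigenvector is (1, -1).
General solution: c_1e^(5t)(-2,1) + c_2e^(-2t)(1,-1).

x(t) = -2c_1e^(5t) + c_2e^(-2t), z(t) = c_1e^(5t) - c_2e^(-2t)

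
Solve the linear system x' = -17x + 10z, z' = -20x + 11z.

Coefficient matrix A = [[-17, 10], [-20, 11]].
Characteristic polynomial det(A - λI) = λ^2 + 6λ + 13 = 0.
Eigenvalues λ = -3 ± 2i (complex conjugate pair).
For λ=-3+2i: an eigenvector is (-2,-3) - i(-1,-1) = (-2 + i, -3 + i).
A real fundamental pair from Re and Im of e^((-3+2i)t)v: X_1 = e^(-3t)(cos(2t)·(-2,-3) + sin(2t)·(-1,-1)), X_2 = e^(-3t)(sin(2t)·(-2,-3) - cos(2t)·(-1,-1)).
General solution: c_1X_1 + c_2X_2.

x(t) = -c_1e^(-3t)sin(2t) - 2c_1e^(-3t)cos(2t) - 2c_2e^(-3t)sin(2t) + c_2e^(-3t)cos(2t), z(t) = -c_1e^(-3t)sin(2t) - 3c_1e^(-3t)cos(2t) - 3c_2e^(-3t)sin(2t) + c_2e^(-3t)cos(2t)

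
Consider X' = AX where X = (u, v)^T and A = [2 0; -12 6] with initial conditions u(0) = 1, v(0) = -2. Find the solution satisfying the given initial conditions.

Coefficient matrix A = [[2, 0], [-12, 6]].
Characteristic polynomial det(A - λI) = λ^2 - 8λ + 12 = 0.
Eigenvalues λ = 2, 6.
For λ=2: (A-λI) row 2 is [-12, 4], so an eigenvector is (-1, -3).
For λ=6: (A-λI) row 1 is [-4, 0], so an eigenvector is (0, -1).
General solution: K_1e^(2t)(-1,-3) + K_2e^(6t)(0,-1).
Applying u(0)=1, v(0)=-2 gives K_1=-1, K_2=5.

u(t) = e^(2t), v(t) = -5e^(6t) + 3e^(2t)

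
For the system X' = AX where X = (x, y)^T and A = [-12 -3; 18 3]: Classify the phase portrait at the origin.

A = [[-12,-3],[18,3]]; det(A-λI) = λ^2 + 9λ + 18.
λ = -3, -6: both negative.

stable node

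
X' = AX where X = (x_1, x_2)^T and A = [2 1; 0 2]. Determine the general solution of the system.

Coefficient matrix A = [[2, 1], [0, 2]].
Characteristic polynomial det(A - λI) = λ^2 - 4λ + 4 = 0.
Single eigenvalue λ = 2 with algebraic multiplicity 2.
Eigenvector v = (1,0); generalized eigenvector w with (A-λI)w=v is (-1,1).
General solution: e^(2t)[c_1·v + c_2·(t·v + w)].

x_1(t) = c_1e^(2t) + c_2te^(2t) - c_2e^(2t), x_2(t) = c_2e^(2t)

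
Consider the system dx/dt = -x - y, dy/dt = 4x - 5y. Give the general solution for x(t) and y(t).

x(t) = -K_1e^(-3t) - K_2te^(-3t), y(t) = -2K_1e^(-3t) - 2K_2te^(-3t) + K_2e^(-3t)

Coefficient matrix A = [[-1, -1], [4, -5]].
Characteristic polynomial det(A - λI) = λ^2 + 6λ + 9 = 0.
Single eigenvalue λ = -3 with algebraic multiplicity 2.
Eigenvector v = (-1,-2); generalized eigenvector w with (A-λI)w=v is (0,1).
General solution: e^(-3t)[K_1·v + K_2·(t·v + w)].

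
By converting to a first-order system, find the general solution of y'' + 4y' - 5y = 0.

y(t) = K_1e^(-5t) + K_2e^(t)

Let x_1 = y, x_2 = y'. Then x_1' = x_2 and x_2' = 5x_1 - 4x_2.
A = [[0,1],[5,-4]]; det(A-λI) = λ^2 + 4λ - 5.
Eigenvalues λ = -5, 1 with eigenvectors (1,-5), (1,1).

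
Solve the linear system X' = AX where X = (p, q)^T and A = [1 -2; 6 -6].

Coefficient matrix A = [[1, -2], [6, -6]].
Characteristic polynomial det(A - λI) = λ^2 + 5λ + 6 = 0.
Eigenvalues λ = -2, -3.
For λ=-2: (A-λI) row 1 is [3, -2], so an eigenvector is (2, 3).
For λ=-3: (A-λI) row 1 is [4, -2], so an eigenvector is (1, 2).
General solution: K_1e^(-2t)(2,3) + K_2e^(-3t)(1,2).

p(t) = 2K_1e^(-2t) + K_2e^(-3t), q(t) = 3K_1e^(-2t) + 2K_2e^(-3t)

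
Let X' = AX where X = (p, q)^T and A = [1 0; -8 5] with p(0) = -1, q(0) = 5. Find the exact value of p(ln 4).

-4

A = [[1,0],[-8,5]]; eigenvalues λ = 1, 5.
Eigenvectors: (-1,-2) for λ=1, (0,1) for λ=5.
From the initial condition, c_1 = 1, c_2 = 7.
p(ln 4) = (1)(4^1)(-1) + (7)(4^5)(0) = -4.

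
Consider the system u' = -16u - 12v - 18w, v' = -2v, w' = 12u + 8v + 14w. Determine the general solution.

Coefficient matrix A = [[-16, -12, -18], [0, -2, 0], [12, 8, 14]].
det(A - λI) = 0 gives eigenvalues λ = -4, -2, 2.
For λ=-4: eigenvector (3,0,-2).
For λ=-2: eigenvector (-6,1,4).
For λ=2: eigenvector (-1,0,1).
General solution: C_1e^(-4t)(3,0,-2) + C_2e^(-2t)(-6,1,4) + C_3e^(2t)(-1,0,1).

u(t) = 3C_1e^(-4t) - 6C_2e^(-2t) - C_3e^(2t), v(t) = C_2e^(-2t), w(t) = -2C_1e^(-4t) + 4C_2e^(-2t) + C_3e^(2t)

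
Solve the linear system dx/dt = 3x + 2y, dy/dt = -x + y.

x(t) = -c_1e^(2t)sin(t) - c_1e^(2t)cos(t) - c_2e^(2t)sin(t) + c_2e^(2t)cos(t), y(t) = c_1e^(2t)sin(t) - c_2e^(2t)cos(t)

Coefficient matrix A = [[3, 2], [-1, 1]].
Characteristic polynomial det(A - λI) = λ^2 - 4λ + 5 = 0.
Eigenvalues λ = 2 ± i (complex conjugate pair).
For λ=2+i: an eigenvector is (-1,0) - i(-1,1) = (-1 + i, 0 - i).
A real fundamental pair from Re and Im of e^((2+i)t)v: X_1 = e^(2t)(cos(t)·(-1,0) + sin(t)·(-1,1)), X_2 = e^(2t)(sin(t)·(-1,0) - cos(t)·(-1,1)).
General solution: c_1X_1 + c_2X_2.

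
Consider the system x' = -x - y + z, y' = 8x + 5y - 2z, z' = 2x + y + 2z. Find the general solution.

x(t) = C_1e^(2t) + C_3e^(t), y(t) = -2C_1e^(2t) + C_2e^(3t) - 2C_3e^(t), z(t) = C_1e^(2t) + C_2e^(3t)

Coefficient matrix A = [[-1, -1, 1], [8, 5, -2], [2, 1, 2]].
det(A - λI) = 0 gives eigenvalues λ = 2, 3, 1.
For λ=2: eigenvector (1,-2,1).
For λ=3: eigenvector (0,1,1).
For λ=1: eigenvector (1,-2,0).
General solution: C_1e^(2t)(1,-2,1) + C_2e^(3t)(0,1,1) + C_3e^(t)(1,-2,0).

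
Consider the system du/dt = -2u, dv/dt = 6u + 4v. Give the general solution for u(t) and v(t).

Coefficient matrix A = [[-2, 0], [6, 4]].
Characteristic polynomial det(A - λI) = λ^2 - 2λ - 8 = 0.
Eigenvalues λ = -2, 4.
For λ=-2: (A-λI) row 2 is [6, 6], so an eigenvector is (1, -1).
For λ=4: (A-λI) row 1 is [-6, 0], so an eigenvector is (0, 1).
General solution: c_1e^(-2t)(1,-1) + c_2e^(4t)(0,1).

u(t) = c_1e^(-2t), v(t) = -c_1e^(-2t) + c_2e^(4t)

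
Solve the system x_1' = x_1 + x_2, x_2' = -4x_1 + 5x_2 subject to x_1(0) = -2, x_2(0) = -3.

x_1(t) = te^(3t) - 2e^(3t), x_2(t) = 2te^(3t) - 3e^(3t)

Coefficient matrix A = [[1, 1], [-4, 5]].
Characteristic polynomial det(A - λI) = λ^2 - 6λ + 9 = 0.
Single eigenvalue λ = 3 with algebraic multiplicity 2.
Eigenvector v = (-1,-2); generalized eigenvector w with (A-λI)w=v is (1,1).
General solution: e^(3t)[K_1·v + K_2·(t·v + w)].
Applying x_1(0)=-2, x_2(0)=-3 gives K_1=1, K_2=-1.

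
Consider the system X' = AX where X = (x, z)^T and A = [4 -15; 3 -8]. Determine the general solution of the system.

x(t) = -2C_1e^(-2t)sin(3t) - C_1e^(-2t)cos(3t) - C_2e^(-2t)sin(3t) + 2C_2e^(-2t)cos(3t), z(t) = -C_1e^(-2t)sin(3t) + C_2e^(-2t)cos(3t)

Coefficient matrix A = [[4, -15], [3, -8]].
Characteristic polynomial det(A - λI) = λ^2 + 4λ + 13 = 0.
Eigenvalues λ = -2 ± 3i (complex conjugate pair).
For λ=-2+3i: an eigenvector is (-1,0) - i(-2,-1) = (-1 + 2i, 0 + i).
A real fundamental pair from Re and Im of e^((-2+3i)t)v: X_1 = e^(-2t)(cos(3t)·(-1,0) + sin(3t)·(-2,-1)), X_2 = e^(-2t)(sin(3t)·(-1,0) - cos(3t)·(-2,-1)).
General solution: C_1X_1 + C_2X_2.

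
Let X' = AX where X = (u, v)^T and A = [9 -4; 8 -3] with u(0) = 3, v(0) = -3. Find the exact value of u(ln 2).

276

A = [[9,-4],[8,-3]]; eigenvalues λ = 1, 5.
Eigenvectors: (-1,-2) for λ=1, (1,1) for λ=5.
From the initial condition, c_1 = 6, c_2 = 9.
u(ln 2) = (6)(2^1)(-1) + (9)(2^5)(1) = 276.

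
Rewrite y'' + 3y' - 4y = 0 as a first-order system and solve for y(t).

Let x_1 = y, x_2 = y'. Then x_1' = x_2 and x_2' = 4x_1 - 3x_2.
A = [[0,1],[4,-3]]; det(A-λI) = λ^2 + 3λ - 4.
Eigenvalues λ = 1, -4 with eigenvectors (1,1), (1,-4).

y(t) = C_1e^(t) + C_2e^(-4t)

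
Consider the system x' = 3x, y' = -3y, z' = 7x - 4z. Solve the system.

Coefficient matrix A = [[3, 0, 0], [0, -3, 0], [7, 0, -4]].
det(A - λI) = 0 gives eigenvalues λ = 3, -4, -3.
For λ=3: eigenvector (1,0,1).
For λ=-4: eigenvector (0,0,1).
For λ=-3: eigenvector (0,1,0).
General solution: K_1e^(3t)(1,0,1) + K_2e^(-4t)(0,0,1) + K_3e^(-3t)(0,1,0).

x(t) = K_1e^(3t), y(t) = K_3e^(-3t), z(t) = K_1e^(3t) + K_2e^(-4t)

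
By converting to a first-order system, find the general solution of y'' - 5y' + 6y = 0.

y(t) = c_1e^(3t) + c_2e^(2t)

Let x_1 = y, x_2 = y'. Then x_1' = x_2 and x_2' = -6x_1 + 5x_2.
A = [[0,1],[-6,5]]; det(A-λI) = λ^2 - 5λ + 6.
Eigenvalues λ = 3, 2 with eigenvectors (1,3), (1,2).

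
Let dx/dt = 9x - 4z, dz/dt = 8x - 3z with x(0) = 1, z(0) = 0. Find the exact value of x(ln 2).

A = [[9,-4],[8,-3]]; eigenvalues λ = 1, 5.
Eigenvectors: (1,2) for λ=1, (-1,-1) for λ=5.
From the initial condition, c_1 = -1, c_2 = -2.
x(ln 2) = (-1)(2^1)(1) + (-2)(2^5)(-1) = 62.

62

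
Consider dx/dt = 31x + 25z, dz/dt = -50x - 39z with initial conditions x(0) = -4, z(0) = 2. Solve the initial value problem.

Coefficient matrix A = [[31, 25], [-50, -39]].
Characteristic polynomial det(A - λI) = λ^2 + 8λ + 41 = 0.
Eigenvalues λ = -4 ± 5i (complex conjugate pair).
For λ=-4+5i: an eigenvector is (-2,3) - i(1,-1) = (-2 - i, 3 + i).
A real fundamental pair from Re and Im of e^((-4+5i)t)v: X_1 = e^(-4t)(cos(5t)·(-2,3) + sin(5t)·(1,-1)), X_2 = e^(-4t)(sin(5t)·(-2,3) - cos(5t)·(1,-1)).
General solution: c_1X_1 + c_2X_2.
Applying x(0)=-4, z(0)=2 gives c_1=-2, c_2=8.

x(t) = -18e^(-4t)sin(5t) - 4e^(-4t)cos(5t), z(t) = 26e^(-4t)sin(5t) + 2e^(-4t)cos(5t)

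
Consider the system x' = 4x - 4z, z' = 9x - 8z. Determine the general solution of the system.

Coefficient matrix A = [[4, -4], [9, -8]].
Characteristic polynomial det(A - λI) = λ^2 + 4λ + 4 = 0.
Single eigenvalue λ = -2 with algebraic multiplicity 2.
Eigenvector v = (2,3); generalized eigenvector w with (A-λI)w=v is (-1,-2).
General solution: e^(-2t)[C_1·v + C_2·(t·v + w)].

x(t) = 2C_1e^(-2t) + 2C_2te^(-2t) - C_2e^(-2t), z(t) = 3C_1e^(-2t) + 3C_2te^(-2t) - 2C_2e^(-2t)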